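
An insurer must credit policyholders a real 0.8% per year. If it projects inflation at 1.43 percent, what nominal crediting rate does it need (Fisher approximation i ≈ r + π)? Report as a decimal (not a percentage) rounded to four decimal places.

i ≈ r + π = 0.8% + 1.43% = 0.0223.

0.0223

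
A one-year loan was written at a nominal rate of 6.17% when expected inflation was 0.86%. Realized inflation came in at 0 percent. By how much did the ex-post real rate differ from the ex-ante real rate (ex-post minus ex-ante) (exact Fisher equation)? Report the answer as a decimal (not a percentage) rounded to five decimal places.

0.00905

Ex-ante: (1 + 0.0617)/(1 + 0.0086) − 1 = 5.2647%
Ex-post: (1 + 0.0617)/(1 + 0.0000) − 1 = 6.1700%
Difference (ex-post − ex-ante) = 0.9053% → 0.00905.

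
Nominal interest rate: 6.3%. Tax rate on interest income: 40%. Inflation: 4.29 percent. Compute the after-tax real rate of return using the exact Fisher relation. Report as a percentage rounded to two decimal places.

-0.49%

After-tax nominal return = 6.3% × (1 − 0.4) = 3.7800%.
1 + r = 1.03780 / 1.04290 = 0.995110
After-tax real rate = 0.995110 − 1 → -0.49%.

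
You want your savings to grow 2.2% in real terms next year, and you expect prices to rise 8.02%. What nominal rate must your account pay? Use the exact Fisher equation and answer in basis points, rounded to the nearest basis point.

(1 + i) = (1 + r)(1 + π) = 1.02200 × 1.08020 = 1.1039644
i = 1.1039644 − 1, so the required nominal rate is 1040 basis points.

1040 basis points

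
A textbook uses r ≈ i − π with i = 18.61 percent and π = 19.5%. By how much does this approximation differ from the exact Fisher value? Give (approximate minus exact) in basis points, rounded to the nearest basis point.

-15 basis points

Approximate: r ≈ 18.610% − 19.500% = -0.8900%
Exact: (1 + 0.1861)/(1 + 0.1950) − 1 = -0.7448%
Error = -0.8900% − (-0.7448%) = -0.1452% → -15 basis points.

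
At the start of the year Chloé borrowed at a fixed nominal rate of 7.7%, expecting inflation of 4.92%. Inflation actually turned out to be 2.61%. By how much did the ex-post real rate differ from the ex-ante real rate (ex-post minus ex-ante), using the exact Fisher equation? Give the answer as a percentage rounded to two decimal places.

Ex-ante: (1 + 0.0770)/(1 + 0.0492) − 1 = 2.6496%
Ex-post: (1 + 0.0770)/(1 + 0.0261) − 1 = 4.9605%
Difference (ex-post − ex-ante) = 2.3109% → 2.31%.

2.31%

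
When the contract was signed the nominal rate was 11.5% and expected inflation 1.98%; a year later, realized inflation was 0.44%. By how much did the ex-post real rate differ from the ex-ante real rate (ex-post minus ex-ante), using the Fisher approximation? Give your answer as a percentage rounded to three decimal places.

1.540%

Ex-ante: 11.5% − 1.98% = 9.520%
Ex-post: 11.5% − 0.44% = 11.060%
Difference (ex-post − ex-ante) = 1.5400% → 1.540%.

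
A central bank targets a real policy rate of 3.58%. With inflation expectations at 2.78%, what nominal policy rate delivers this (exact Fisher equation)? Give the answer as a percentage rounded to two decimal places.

(1 + i) = (1 + r)(1 + π) = 1.03580 × 1.02780 = 1.06459524
i = 1.06459524 − 1, so the required nominal rate is 6.46%.

6.46%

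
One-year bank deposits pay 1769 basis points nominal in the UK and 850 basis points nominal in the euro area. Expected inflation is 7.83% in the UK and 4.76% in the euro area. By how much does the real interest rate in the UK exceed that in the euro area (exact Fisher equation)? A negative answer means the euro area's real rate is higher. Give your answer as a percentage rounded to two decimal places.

The UK: (1 + 0.1769)/(1 + 0.0783) − 1 = 9.1440%
The euro area: (1 + 0.0850)/(1 + 0.0476) − 1 = 3.5701%
Differential = 9.1440% − 3.5701% = 5.5740% → 5.57%.

5.57%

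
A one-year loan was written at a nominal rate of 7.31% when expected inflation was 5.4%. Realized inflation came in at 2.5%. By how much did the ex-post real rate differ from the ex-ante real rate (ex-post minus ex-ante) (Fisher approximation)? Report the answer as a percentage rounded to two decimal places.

Ex-ante: 7.31% − 5.4% = 1.910%
Ex-post: 7.31% − 2.5% = 4.810%
Difference (ex-post − ex-ante) = 2.9000% → 2.90%.

2.90%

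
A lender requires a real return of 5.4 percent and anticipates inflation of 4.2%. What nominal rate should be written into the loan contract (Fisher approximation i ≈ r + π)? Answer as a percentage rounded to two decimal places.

i ≈ r + π = 5.4% + 4.2% = 9.60%.

9.60%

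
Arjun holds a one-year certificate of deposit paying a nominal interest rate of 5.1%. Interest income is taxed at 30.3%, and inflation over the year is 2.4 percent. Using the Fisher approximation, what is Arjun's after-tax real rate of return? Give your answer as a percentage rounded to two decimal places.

1.15%

After-tax nominal return = 5.1% × (1 − 0.303) = 3.5547%.
r ≈ 3.5547% − 2.4% → 1.15%.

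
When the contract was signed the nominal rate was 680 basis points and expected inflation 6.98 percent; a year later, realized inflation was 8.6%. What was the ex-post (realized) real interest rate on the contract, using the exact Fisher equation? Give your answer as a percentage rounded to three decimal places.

-1.657%

Ex-post: (1 + 0.0680)/(1 + 0.0860) − 1 = -1.65746%
So the realized real rate is -1.657%.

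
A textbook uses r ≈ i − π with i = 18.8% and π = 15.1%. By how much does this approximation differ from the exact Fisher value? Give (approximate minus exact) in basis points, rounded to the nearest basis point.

Approximate: r ≈ 18.800% − 15.100% = 3.7000%
Exact: (1 + 0.1880)/(1 + 0.1510) − 1 = 3.2146%
Error = 3.7000% − 3.2146% = 0.4854% → 49 basis points.

49 basis points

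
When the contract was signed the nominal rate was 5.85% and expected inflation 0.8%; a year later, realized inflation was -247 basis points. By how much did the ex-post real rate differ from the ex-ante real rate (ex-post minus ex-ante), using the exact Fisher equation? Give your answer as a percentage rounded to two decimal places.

3.52%

Ex-ante: (1 + 0.0585)/(1 + 0.0080) − 1 = 5.0099%
Ex-post: (1 + 0.0585)/(1 − 0.0247) − 1 = 8.5307%
Difference (ex-post − ex-ante) = 3.5208% → 3.52%.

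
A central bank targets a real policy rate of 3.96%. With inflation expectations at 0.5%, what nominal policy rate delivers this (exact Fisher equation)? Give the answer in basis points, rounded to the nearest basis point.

(1 + i) = (1 + r)(1 + π) = 1.03960 × 1.00500 = 1.044798
i = 1.044798 − 1, so the required nominal rate is 448 basis points.

448 basis points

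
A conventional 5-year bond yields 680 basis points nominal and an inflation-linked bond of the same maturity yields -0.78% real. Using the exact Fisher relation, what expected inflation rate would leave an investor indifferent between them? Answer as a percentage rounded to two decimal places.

(1 + π) = (1 + i)/(1 + r) = 1.06800 / 0.99220 = 1.076396
Break-even inflation = 1.076396 − 1 → 7.64%.

7.64%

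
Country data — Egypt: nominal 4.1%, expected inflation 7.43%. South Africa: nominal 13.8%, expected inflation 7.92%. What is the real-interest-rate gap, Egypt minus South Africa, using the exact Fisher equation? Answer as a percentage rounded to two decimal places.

-8.55%

Egypt: (1 + 0.0410)/(1 + 0.0743) − 1 = -3.0997%
South Africa: (1 + 0.1380)/(1 + 0.0792) − 1 = 5.4485%
Differential = -3.0997% − 5.4485% = -8.5482% → -8.55%.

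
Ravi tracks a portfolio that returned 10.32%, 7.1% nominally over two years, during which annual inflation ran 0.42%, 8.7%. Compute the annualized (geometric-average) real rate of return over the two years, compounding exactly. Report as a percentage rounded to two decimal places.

Nominal growth factor = 1.1032 × 1.0710 = 1.18152720
Price-level growth factor = 1.0042 × 1.0870 = 1.09156540
Real growth factor = 1.18152720 / 1.09156540 = 1.08241540
Annualized real rate = 1.08241540^(1/2) − 1 = 4.0392% → 4.04%.

4.04%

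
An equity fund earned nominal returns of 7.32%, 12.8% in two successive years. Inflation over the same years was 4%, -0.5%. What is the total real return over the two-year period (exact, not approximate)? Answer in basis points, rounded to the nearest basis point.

1699 basis points

Nominal growth factor = 1.0732 × 1.1280 = 1.210570
Price-level growth factor = 1.0400 × 0.9950 = 1.034800
Real growth factor = 1.210570 / 1.034800 = 1.169859
Total real return = 1.169859 − 1 → 1699 basis points.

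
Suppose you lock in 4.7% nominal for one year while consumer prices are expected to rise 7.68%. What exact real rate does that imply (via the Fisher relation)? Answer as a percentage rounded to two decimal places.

By the Fisher relation, 1 + r = (1 + i)/(1 + π).
1 + r = 1.04700 / 1.07680 = 0.972325
r = 0.972325 − 1 = -2.7675%, i.e. -2.77%.

-2.77%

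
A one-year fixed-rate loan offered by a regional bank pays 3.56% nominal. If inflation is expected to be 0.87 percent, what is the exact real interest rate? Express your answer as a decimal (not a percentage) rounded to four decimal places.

0.0267

By the Fisher relation, 1 + r = (1 + i)/(1 + π).
1 + r = 1.03560 / 1.00870 = 1.026668
r = 1.026668 − 1 = 2.6668%, i.e. 0.0267.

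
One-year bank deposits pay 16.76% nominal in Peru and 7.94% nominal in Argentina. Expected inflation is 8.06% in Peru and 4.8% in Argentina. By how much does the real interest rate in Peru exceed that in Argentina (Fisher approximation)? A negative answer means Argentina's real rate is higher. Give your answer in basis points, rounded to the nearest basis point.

556 basis points

Peru: 16.76% − 8.06% = 8.700%
Argentina: 7.94% − 4.8% = 3.140%
Differential = 5.560% → 556 basis points.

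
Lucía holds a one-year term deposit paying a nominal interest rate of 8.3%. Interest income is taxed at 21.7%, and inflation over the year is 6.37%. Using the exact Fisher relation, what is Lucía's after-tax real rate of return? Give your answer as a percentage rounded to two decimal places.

After-tax nominal return = 8.3% × (1 − 0.217) = 6.4989%.
1 + r = 1.064989 / 1.06370 = 1.001212
After-tax real rate = 1.001212 − 1 → 0.12%.

0.12%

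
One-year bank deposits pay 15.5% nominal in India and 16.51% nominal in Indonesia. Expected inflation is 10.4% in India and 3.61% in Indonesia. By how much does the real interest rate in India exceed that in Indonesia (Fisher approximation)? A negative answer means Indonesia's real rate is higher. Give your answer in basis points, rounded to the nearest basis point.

-780 basis points

India: 15.5% − 10.4% = 5.100%
Indonesia: 16.51% − 3.61% = 12.900%
Differential = -7.800% → -780 basis points.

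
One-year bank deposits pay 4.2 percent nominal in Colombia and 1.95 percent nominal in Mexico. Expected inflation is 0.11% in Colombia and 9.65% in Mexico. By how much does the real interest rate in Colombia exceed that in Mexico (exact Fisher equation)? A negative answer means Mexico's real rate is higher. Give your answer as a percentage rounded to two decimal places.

Colombia: (1 + 0.0420)/(1 + 0.0011) − 1 = 4.0855%
Mexico: (1 + 0.0195)/(1 + 0.0965) − 1 = -7.0223%
Differential = 4.0855% − (-7.0223%) = 11.1078% → 11.11%.

11.11%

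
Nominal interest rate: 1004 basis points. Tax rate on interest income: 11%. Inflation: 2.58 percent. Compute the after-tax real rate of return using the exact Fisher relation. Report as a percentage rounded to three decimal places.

6.196%

After-tax nominal return = 10.04% × (1 − 0.11) = 8.9356%.
1 + r = 1.089356 / 1.02580 = 1.061957
After-tax real rate = 1.061957 − 1 → 6.196%.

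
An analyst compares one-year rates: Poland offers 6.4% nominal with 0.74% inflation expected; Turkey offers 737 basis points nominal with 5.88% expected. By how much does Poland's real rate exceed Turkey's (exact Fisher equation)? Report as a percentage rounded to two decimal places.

4.21%

Poland: (1 + 0.0640)/(1 + 0.0074) − 1 = 5.6184%
Turkey: (1 + 0.0737)/(1 + 0.0588) − 1 = 1.4073%
Differential = 5.6184% − 1.4073% = 4.2112% → 4.21%.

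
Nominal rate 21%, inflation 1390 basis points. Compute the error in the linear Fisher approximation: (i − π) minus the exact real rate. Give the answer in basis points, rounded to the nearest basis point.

87 basis points

Approximate: r ≈ 21.000% − 13.900% = 7.1000%
Exact: (1 + 0.2100)/(1 + 0.1390) − 1 = 6.2335%
Error = 7.1000% − 6.2335% = 0.8665% → 87 basis points.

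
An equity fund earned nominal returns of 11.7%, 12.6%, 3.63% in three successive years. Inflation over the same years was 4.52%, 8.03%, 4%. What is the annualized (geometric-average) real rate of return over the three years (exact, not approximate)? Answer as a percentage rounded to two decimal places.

3.54%

Compound the nominal returns: 1.1170 × 1.1260 × 1.0363 = 1.30339803.
Compound inflation: 1.0452 × 1.0803 × 1.0400 = 1.17429474.
Deflate: 1.30339803 / 1.17429474 = 1.10994113.
Annualized real rate = 1.10994113^(1/3) − 1 = 3.5381% → 3.54%.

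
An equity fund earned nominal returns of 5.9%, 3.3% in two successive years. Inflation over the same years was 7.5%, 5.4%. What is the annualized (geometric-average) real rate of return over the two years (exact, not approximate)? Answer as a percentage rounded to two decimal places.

-1.74%

Nominal growth factor = 1.0590 × 1.0330 = 1.09394700
Price-level growth factor = 1.0750 × 1.0540 = 1.13305000
Real growth factor = 1.09394700 / 1.13305000 = 0.96548873
Annualized real rate = 0.96548873^(1/2) − 1 = -1.7407% → -1.74%.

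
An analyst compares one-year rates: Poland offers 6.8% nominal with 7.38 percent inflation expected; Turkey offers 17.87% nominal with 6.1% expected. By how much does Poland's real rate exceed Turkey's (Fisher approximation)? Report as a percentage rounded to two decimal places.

Poland: 6.8% − 7.38% = -0.580%
Turkey: 17.87% − 6.1% = 11.770%
Differential = -12.350% → -12.35%.

-12.35%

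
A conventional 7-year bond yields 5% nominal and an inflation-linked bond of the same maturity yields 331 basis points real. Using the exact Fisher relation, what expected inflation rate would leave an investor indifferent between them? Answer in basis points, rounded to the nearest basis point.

(1 + π) = (1 + i)/(1 + r) = 1.05000 / 1.03310 = 1.016359
Break-even inflation = 1.016359 − 1 → 164 basis points.

164 basis points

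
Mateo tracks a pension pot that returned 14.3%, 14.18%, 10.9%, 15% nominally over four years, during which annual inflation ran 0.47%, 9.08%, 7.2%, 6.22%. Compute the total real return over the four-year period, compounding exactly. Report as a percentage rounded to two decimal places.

Nominal growth factor = 1.1430 × 1.1418 × 1.1090 × 1.1500 = 1.664430
Price-level growth factor = 1.0047 × 1.0908 × 1.0720 × 1.0622 = 1.247908
Real growth factor = 1.664430 / 1.247908 = 1.333776
Total real return = 1.333776 − 1 → 33.38%.

33.38%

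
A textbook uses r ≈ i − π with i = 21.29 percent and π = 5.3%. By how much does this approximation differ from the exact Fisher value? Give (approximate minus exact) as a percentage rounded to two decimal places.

0.80%

Approximate: r ≈ 21.290% − 5.300% = 15.9900%
Exact: (1 + 0.2129)/(1 + 0.0530) − 1 = 15.1852%
Error = 15.9900% − 15.1852% = 0.8048% → 0.80%.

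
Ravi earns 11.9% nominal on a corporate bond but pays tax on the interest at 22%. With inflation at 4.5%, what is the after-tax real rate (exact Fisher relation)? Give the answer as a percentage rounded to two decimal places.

4.58%

After-tax nominal return = 11.9% × (1 − 0.22) = 9.2820%.
1 + r = 1.09282 / 1.04500 = 1.045761
After-tax real rate = 1.045761 − 1 → 4.58%.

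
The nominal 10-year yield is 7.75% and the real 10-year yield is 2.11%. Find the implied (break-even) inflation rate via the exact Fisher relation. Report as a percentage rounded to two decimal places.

(1 + π) = (1 + i)/(1 + r) = 1.07750 / 1.02110 = 1.055235
Break-even inflation = 1.055235 − 1 → 5.52%.

5.52%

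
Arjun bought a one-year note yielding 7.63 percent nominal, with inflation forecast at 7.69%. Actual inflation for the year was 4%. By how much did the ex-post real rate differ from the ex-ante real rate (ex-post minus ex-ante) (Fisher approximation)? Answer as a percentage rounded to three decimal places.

3.690%

Ex-ante: 7.63% − 7.69% = -0.060%
Ex-post: 7.63% − 4% = 3.630%
Difference (ex-post − ex-ante) = 3.6900% → 3.690%.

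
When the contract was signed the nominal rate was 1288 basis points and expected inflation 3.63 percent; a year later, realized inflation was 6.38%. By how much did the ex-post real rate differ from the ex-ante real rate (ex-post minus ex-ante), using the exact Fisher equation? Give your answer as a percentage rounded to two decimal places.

-2.82%

Ex-ante: (1 + 0.1288)/(1 + 0.0363) − 1 = 8.9260%
Ex-post: (1 + 0.1288)/(1 + 0.0638) − 1 = 6.1102%
Difference (ex-post − ex-ante) = -2.8158% → -2.82%.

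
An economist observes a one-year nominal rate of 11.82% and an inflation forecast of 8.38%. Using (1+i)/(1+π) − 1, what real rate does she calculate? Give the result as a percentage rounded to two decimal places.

3.17%

By the Fisher identity, 1 + r = (1 + i)/(1 + π).
1 + r = 1.11820 / 1.08380 = 1.031740
r = 1.031740 − 1 = 3.1740%, i.e. 3.17%.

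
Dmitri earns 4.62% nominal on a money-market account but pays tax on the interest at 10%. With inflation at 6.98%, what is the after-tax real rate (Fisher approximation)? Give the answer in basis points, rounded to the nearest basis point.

After-tax nominal return = 4.62% × (1 − 0.1) = 4.1580%.
r ≈ 4.1580% − 6.98% → -282 basis points.

-282 basis points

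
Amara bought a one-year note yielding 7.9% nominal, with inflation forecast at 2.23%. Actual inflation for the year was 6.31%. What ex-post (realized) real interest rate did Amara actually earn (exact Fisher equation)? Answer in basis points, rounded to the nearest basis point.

150 basis points

Ex-post: (1 + 0.0790)/(1 + 0.0631) − 1 = 1.4956%
So the realized real rate is 150 basis points.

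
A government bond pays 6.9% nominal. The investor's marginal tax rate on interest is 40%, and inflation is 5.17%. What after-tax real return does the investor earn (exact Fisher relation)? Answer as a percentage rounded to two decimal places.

After-tax nominal return = 6.9% × (1 − 0.4) = 4.1400%.
1 + r = 1.04140 / 1.05170 = 0.990206
After-tax real rate = 0.990206 − 1 → -0.98%.

-0.98%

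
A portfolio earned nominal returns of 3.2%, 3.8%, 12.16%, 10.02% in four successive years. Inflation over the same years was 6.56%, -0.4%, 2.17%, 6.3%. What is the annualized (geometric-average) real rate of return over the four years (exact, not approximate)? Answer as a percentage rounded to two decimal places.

Nominal growth factor = 1.0320 × 1.0380 × 1.1216 × 1.1002 = 1.32186375
Price-level growth factor = 1.0656 × 0.9960 × 1.0217 × 1.0630 = 1.15268385
Real growth factor = 1.32186375 / 1.15268385 = 1.14677042
Annualized real rate = 1.14677042^(1/4) − 1 = 3.4830% → 3.48%.

3.48%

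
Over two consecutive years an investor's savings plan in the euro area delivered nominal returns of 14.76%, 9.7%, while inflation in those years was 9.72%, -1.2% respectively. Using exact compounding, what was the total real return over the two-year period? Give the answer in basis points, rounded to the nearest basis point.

Compound the nominal returns: 1.1476 × 1.0970 = 1.258917.
Compound inflation: 1.0972 × 0.9880 = 1.084034.
Deflate: 1.258917 / 1.084034 = 1.161327.
Total real return = 1.161327 − 1 → 1613 basis points.

1613 basis points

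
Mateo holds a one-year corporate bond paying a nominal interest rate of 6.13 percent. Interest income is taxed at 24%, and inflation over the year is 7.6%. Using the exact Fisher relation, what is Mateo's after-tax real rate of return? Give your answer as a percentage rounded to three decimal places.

-2.733%

After-tax nominal return = 6.13% × (1 − 0.24) = 4.6588%.
1 + r = 1.046588 / 1.07600 = 0.9726654
After-tax real rate = 0.9726654 − 1 → -2.733%.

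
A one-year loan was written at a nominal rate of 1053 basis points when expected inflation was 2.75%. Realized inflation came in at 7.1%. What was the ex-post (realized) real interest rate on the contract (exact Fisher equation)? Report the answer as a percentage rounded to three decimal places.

3.203%

Ex-post: (1 + 0.1053)/(1 + 0.0710) − 1 = 3.2026%
So the realized real rate is 3.203%.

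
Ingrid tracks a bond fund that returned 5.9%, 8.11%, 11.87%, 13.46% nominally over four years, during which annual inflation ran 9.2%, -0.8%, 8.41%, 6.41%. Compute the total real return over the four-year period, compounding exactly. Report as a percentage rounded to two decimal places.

16.29%

Compound the nominal returns: 1.0590 × 1.0811 × 1.1187 × 1.1346 = 1.453176.
Compound inflation: 1.0920 × 0.9920 × 1.0841 × 1.0641 = 1.249643.
Deflate: 1.453176 / 1.249643 = 1.162873.
Total real return = 1.162873 − 1 → 16.29%.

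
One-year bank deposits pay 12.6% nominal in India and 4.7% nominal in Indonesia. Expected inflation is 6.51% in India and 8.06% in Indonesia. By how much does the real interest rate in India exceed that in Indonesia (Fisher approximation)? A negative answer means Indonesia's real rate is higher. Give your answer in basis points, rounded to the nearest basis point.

India: 12.6% − 6.51% = 6.090%
Indonesia: 4.7% − 8.06% = -3.360%
Differential = 9.450% → 945 basis points.

945 basis points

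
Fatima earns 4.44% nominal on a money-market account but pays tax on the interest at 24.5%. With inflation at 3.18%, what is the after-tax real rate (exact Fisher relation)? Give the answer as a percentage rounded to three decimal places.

0.167%

After-tax nominal return = 4.44% × (1 − 0.245) = 3.3522%.
1 + r = 1.033522 / 1.03180 = 1.001669
After-tax real rate = 1.001669 − 1 → 0.167%.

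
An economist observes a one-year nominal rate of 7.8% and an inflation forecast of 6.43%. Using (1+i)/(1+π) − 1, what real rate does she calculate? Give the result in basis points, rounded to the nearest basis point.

1 + r = 1.07800 / 1.06430 = 1.012872
r = 1.012872 − 1 = 1.2872%, i.e. 129 basis points.

129 basis points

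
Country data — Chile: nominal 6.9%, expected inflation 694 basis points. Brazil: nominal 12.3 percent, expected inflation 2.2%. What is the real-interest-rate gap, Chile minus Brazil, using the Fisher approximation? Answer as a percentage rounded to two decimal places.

Chile: 6.9% − 6.94% = -0.040%
Brazil: 12.3% − 2.2% = 10.100%
Differential = -10.140% → -10.14%.

-10.14%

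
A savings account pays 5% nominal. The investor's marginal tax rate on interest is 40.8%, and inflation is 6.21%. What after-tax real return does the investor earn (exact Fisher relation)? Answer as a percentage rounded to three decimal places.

After-tax nominal return = 5% × (1 − 0.408) = 2.9600%.
1 + r = 1.02960 / 1.06210 = 0.969400
After-tax real rate = 0.969400 − 1 → -3.060%.

-3.060%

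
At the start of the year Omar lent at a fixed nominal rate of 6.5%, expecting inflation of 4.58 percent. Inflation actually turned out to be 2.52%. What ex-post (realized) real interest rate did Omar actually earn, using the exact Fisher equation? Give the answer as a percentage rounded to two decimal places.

3.88%

Ex-post: (1 + 0.0650)/(1 + 0.0252) − 1 = 3.8822%
So the realized real rate is 3.88%.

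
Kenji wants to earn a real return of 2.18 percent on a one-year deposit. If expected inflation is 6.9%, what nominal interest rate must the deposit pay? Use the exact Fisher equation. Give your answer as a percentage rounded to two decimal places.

(1 + i) = (1 + r)(1 + π) = 1.02180 × 1.06900 = 1.0923042
i = 1.0923042 − 1, so the required nominal rate is 9.23%.

9.23%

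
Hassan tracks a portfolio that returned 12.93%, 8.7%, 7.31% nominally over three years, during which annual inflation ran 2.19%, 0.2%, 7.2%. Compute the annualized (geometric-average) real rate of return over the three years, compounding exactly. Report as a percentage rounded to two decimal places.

6.27%

Nominal growth factor = 1.1293 × 1.0870 × 1.0731 = 1.31728294
Price-level growth factor = 1.0219 × 1.0020 × 1.0720 = 1.09766775
Real growth factor = 1.31728294 / 1.09766775 = 1.20007437
Annualized real rate = 1.20007437^(1/3) − 1 = 6.2681% → 6.27%.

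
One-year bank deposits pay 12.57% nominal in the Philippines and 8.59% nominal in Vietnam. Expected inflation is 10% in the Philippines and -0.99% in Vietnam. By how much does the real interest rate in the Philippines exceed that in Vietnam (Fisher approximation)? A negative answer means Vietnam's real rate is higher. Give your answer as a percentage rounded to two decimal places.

The Philippines: 12.57% − 10% = 2.570%
Vietnam: 8.59% − (-0.99%) = 9.580%
Differential = -7.010% → -7.01%.

-7.01%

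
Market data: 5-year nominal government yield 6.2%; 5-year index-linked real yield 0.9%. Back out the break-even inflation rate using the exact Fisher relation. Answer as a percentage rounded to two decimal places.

(1 + π) = (1 + i)/(1 + r) = 1.06200 / 1.00900 = 1.052527
Break-even inflation = 1.052527 − 1 → 5.25%.

5.25%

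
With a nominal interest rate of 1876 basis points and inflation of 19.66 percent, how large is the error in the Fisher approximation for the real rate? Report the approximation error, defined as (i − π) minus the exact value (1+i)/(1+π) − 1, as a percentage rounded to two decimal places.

-0.15%

Approximate: r ≈ 18.760% − 19.660% = -0.9000%
Exact: (1 + 0.1876)/(1 + 0.1966) − 1 = -0.7521%
Error = -0.9000% − (-0.7521%) = -0.1479% → -0.15%.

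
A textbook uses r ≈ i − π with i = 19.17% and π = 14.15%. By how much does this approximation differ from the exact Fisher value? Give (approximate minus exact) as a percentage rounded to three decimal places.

0.622%

Approximate: r ≈ 19.170% − 14.150% = 5.0200%
Exact: (1 + 0.1917)/(1 + 0.1415) − 1 = 4.3977%
Error = 5.0200% − 4.3977% = 0.6223% → 0.622%.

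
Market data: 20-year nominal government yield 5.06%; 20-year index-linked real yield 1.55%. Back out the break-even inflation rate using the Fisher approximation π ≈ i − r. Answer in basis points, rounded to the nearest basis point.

π ≈ i − r = 5.06% − 1.55% → 351 basis points.

351 basis points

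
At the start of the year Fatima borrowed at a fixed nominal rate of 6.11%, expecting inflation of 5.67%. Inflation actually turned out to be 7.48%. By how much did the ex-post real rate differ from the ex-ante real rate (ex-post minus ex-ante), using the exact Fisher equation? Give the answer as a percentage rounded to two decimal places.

-1.69%

Ex-ante: (1 + 0.0611)/(1 + 0.0567) − 1 = 0.4164%
Ex-post: (1 + 0.0611)/(1 + 0.0748) − 1 = -1.2747%
Difference (ex-post − ex-ante) = -1.6910% → -1.69%.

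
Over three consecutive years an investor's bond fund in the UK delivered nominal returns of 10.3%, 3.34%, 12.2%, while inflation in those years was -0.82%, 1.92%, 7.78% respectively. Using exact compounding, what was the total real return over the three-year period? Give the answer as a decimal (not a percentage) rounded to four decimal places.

0.1739

Compound the nominal returns: 1.1030 × 1.0334 × 1.1220 = 1.278901.
Compound inflation: 0.9918 × 1.0192 × 1.0778 = 1.089486.
Deflate: 1.278901 / 1.089486 = 1.173857.
Total real return = 1.173857 − 1 → 0.1739.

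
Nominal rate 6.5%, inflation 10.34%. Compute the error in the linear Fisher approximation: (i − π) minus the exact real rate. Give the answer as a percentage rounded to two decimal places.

Approximate: r ≈ 6.500% − 10.340% = -3.8400%
Exact: (1 + 0.0650)/(1 + 0.1034) − 1 = -3.4802%
Error = -3.8400% − (-3.4802%) = -0.3598% → -0.36%.

-0.36%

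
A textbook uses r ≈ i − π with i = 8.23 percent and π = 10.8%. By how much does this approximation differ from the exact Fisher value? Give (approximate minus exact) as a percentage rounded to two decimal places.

Approximate: r ≈ 8.230% − 10.800% = -2.5700%
Exact: (1 + 0.0823)/(1 + 0.1080) − 1 = -2.3195%
Error = -2.5700% − (-2.3195%) = -0.2505% → -0.25%.

-0.25%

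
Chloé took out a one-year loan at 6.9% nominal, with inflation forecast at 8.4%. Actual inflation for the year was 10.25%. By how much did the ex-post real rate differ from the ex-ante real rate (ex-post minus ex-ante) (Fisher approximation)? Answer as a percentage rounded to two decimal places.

Ex-ante: 6.9% − 8.4% = -1.500%
Ex-post: 6.9% − 10.25% = -3.350%
Difference (ex-post − ex-ante) = -1.8500% → -1.85%.

-1.85%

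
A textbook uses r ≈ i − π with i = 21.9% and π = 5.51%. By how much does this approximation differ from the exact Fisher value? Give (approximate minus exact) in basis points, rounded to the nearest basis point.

86 basis points

Approximate: r ≈ 21.900% − 5.510% = 16.3900%
Exact: (1 + 0.2190)/(1 + 0.0551) − 1 = 15.5341%
Error = 16.3900% − 15.5341% = 0.8559% → 86 basis points.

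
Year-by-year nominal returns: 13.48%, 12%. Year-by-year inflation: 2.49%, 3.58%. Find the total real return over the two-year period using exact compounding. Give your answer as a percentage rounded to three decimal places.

19.724%

Compound the nominal returns: 1.1348 × 1.1200 = 1.270976.
Compound inflation: 1.0249 × 1.0358 = 1.061591.
Deflate: 1.270976 / 1.061591 = 1.197237.
Total real return = 1.197237 − 1 → 19.724%.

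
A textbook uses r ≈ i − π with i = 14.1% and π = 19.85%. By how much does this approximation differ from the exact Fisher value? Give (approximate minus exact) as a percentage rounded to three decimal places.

-0.952%

Approximate: r ≈ 14.100% − 19.850% = -5.7500%
Exact: (1 + 0.1410)/(1 + 0.1985) − 1 = -4.7977%
Error = -5.7500% − (-4.7977%) = -0.9523% → -0.952%.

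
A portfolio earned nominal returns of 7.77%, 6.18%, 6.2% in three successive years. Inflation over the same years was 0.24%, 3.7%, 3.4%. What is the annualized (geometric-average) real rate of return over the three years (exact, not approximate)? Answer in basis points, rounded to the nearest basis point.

418 basis points

Compound the nominal returns: 1.0777 × 1.0618 × 1.0620 = 1.21524858.
Compound inflation: 1.0024 × 1.0370 × 1.0340 = 1.07483142.
Deflate: 1.21524858 / 1.07483142 = 1.13064110.
Annualized real rate = 1.13064110^(1/3) − 1 = 4.1777% → 418 basis points.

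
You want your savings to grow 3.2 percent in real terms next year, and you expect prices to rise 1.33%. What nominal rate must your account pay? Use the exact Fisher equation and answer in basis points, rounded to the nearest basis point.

457 basis points

(1 + i) = (1 + r)(1 + π) = 1.03200 × 1.01330 = 1.0457256
i = 1.0457256 − 1, so the required nominal rate is 457 basis points.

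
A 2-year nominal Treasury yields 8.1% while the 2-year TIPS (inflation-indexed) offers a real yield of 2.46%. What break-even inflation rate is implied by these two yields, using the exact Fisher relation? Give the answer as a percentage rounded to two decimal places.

5.50%

(1 + π) = (1 + i)/(1 + r) = 1.08100 / 1.02460 = 1.055046
Break-even inflation = 1.055046 − 1 → 5.50%.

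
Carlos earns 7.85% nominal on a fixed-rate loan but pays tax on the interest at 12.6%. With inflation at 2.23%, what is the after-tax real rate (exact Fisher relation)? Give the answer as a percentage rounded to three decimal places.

After-tax nominal return = 7.85% × (1 − 0.126) = 6.8609%.
1 + r = 1.068609 / 1.02230 = 1.045299
After-tax real rate = 1.045299 − 1 → 4.530%.

4.530%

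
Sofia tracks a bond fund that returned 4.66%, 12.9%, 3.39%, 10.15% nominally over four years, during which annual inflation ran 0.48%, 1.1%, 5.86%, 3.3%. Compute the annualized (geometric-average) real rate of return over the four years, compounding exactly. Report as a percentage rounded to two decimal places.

Nominal growth factor = 1.0466 × 1.1290 × 1.0339 × 1.1015 = 1.34566733
Price-level growth factor = 1.0048 × 1.0110 × 1.0586 × 1.0330 = 1.11086937
Real growth factor = 1.34566733 / 1.11086937 = 1.21136415
Annualized real rate = 1.21136415^(1/4) − 1 = 4.9104% → 4.91%.

4.91%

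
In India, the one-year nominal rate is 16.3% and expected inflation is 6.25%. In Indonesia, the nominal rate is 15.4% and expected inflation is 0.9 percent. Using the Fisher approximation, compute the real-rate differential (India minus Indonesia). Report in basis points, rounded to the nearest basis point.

-445 basis points

India: 16.3% − 6.25% = 10.050%
Indonesia: 15.4% − 0.9% = 14.500%
Differential = -4.450% → -445 basis points.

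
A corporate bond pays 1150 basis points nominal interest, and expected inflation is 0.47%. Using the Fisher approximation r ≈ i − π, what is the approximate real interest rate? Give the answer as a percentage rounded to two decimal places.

11.03%

r ≈ i − π = 11.5% − 0.47% = 11.03%.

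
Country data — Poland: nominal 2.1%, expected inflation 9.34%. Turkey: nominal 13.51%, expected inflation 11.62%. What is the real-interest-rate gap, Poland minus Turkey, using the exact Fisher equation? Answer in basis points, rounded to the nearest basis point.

Poland: (1 + 0.0210)/(1 + 0.0934) − 1 = -6.6215%
Turkey: (1 + 0.1351)/(1 + 0.1162) − 1 = 1.6932%
Differential = -6.6215% − 1.6932% = -8.3148% → -831 basis points.

-831 basis points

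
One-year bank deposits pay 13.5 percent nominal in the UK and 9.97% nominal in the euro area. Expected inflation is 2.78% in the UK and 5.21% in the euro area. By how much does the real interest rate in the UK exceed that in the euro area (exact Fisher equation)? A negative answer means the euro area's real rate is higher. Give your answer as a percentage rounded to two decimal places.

The UK: (1 + 0.1350)/(1 + 0.0278) − 1 = 10.4300%
The euro area: (1 + 0.0997)/(1 + 0.0521) − 1 = 4.5243%
Differential = 10.4300% − 4.5243% = 5.9058% → 5.91%.

5.91%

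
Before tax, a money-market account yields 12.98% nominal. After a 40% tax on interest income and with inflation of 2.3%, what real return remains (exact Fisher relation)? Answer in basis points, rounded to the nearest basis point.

After-tax nominal return = 12.98% × (1 − 0.4) = 7.7880%.
1 + r = 1.07788 / 1.02300 = 1.053646
After-tax real rate = 1.053646 − 1 → 536 basis points.

536 basis points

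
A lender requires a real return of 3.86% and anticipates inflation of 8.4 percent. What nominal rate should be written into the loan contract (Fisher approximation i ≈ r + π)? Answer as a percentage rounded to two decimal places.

i ≈ r + π = 3.86% + 8.4% = 12.26%.

12.26%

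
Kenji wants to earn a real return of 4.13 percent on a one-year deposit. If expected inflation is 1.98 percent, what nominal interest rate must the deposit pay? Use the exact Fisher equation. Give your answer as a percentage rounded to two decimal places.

(1 + i) = (1 + r)(1 + π) = 1.04130 × 1.01980 = 1.06191774
i = 1.06191774 − 1, so the required nominal rate is 6.19%.

6.19%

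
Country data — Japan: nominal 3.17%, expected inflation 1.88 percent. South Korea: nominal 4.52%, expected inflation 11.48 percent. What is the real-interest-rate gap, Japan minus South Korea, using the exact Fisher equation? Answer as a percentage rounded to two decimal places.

Japan: (1 + 0.0317)/(1 + 0.0188) − 1 = 1.2662%
South Korea: (1 + 0.0452)/(1 + 0.1148) − 1 = -6.2433%
Differential = 1.2662% − (-6.2433%) = 7.5095% → 7.51%.

7.51%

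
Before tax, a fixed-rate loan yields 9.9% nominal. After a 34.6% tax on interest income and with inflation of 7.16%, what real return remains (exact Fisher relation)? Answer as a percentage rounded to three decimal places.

-0.640%

After-tax nominal return = 9.9% × (1 − 0.346) = 6.4746%.
1 + r = 1.064746 / 1.07160 = 0.993604
After-tax real rate = 0.993604 − 1 → -0.640%.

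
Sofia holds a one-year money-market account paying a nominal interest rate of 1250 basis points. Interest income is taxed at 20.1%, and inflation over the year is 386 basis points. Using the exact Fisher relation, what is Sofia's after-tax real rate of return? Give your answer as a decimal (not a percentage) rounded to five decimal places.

0.05900

After-tax nominal return = 12.5% × (1 − 0.201) = 9.9875%.
1 + r = 1.099875 / 1.03860 = 1.058998
After-tax real rate = 1.058998 − 1 → 0.05900.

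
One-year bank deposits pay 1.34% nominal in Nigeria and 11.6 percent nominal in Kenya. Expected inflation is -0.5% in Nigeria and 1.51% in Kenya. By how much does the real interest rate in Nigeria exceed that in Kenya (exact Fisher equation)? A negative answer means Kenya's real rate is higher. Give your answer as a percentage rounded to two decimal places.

-8.09%

Nigeria: (1 + 0.0134)/(1 − 0.0050) − 1 = 1.8492%
Kenya: (1 + 0.1160)/(1 + 0.0151) − 1 = 9.9399%
Differential = 1.8492% − 9.9399% = -8.0907% → -8.09%.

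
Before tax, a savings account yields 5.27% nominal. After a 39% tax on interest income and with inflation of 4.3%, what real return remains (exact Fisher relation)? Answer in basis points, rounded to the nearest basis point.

After-tax nominal return = 5.27% × (1 − 0.39) = 3.2147%.
1 + r = 1.032147 / 1.04300 = 0.989594
After-tax real rate = 0.989594 − 1 → -104 basis points.

-104 basis points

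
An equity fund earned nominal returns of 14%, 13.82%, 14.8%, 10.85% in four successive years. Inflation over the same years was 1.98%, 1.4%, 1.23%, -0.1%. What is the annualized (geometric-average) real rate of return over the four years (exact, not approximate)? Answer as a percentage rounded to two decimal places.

12.10%

Nominal growth factor = 1.1400 × 1.1382 × 1.1480 × 1.1085 = 1.65120509
Price-level growth factor = 1.0198 × 1.0140 × 1.0123 × 0.9990 = 1.04574955
Real growth factor = 1.65120509 / 1.04574955 = 1.57896801
Annualized real rate = 1.57896801^(1/4) − 1 = 12.0968% → 12.10%.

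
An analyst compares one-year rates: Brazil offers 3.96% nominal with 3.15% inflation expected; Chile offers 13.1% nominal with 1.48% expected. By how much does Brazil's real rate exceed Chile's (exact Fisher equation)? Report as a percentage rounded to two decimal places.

Brazil: (1 + 0.0396)/(1 + 0.0315) − 1 = 0.7853%
Chile: (1 + 0.1310)/(1 + 0.0148) − 1 = 11.4505%
Differential = 0.7853% − 11.4505% = -10.6653% → -10.67%.

-10.67%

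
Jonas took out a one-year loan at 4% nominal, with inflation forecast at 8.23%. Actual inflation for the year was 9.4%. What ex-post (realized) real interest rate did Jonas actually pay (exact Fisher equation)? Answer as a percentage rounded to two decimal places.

-4.94%

Ex-post: (1 + 0.0400)/(1 + 0.0940) − 1 = -4.9360%
So the realized real rate is -4.94%.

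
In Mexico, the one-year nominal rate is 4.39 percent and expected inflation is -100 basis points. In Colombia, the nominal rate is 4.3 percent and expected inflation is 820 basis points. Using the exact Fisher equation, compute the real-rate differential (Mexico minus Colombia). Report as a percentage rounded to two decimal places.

9.05%

Mexico: (1 + 0.0439)/(1 − 0.0100) − 1 = 5.4444%
Colombia: (1 + 0.0430)/(1 + 0.0820) − 1 = -3.6044%
Differential = 5.4444% − (-3.6044%) = 9.0489% → 9.05%.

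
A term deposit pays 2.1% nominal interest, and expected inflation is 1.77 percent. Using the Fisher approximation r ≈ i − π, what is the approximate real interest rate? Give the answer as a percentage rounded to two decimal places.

r ≈ i − π = 2.1% − 1.77% = 0.33%.

0.33%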